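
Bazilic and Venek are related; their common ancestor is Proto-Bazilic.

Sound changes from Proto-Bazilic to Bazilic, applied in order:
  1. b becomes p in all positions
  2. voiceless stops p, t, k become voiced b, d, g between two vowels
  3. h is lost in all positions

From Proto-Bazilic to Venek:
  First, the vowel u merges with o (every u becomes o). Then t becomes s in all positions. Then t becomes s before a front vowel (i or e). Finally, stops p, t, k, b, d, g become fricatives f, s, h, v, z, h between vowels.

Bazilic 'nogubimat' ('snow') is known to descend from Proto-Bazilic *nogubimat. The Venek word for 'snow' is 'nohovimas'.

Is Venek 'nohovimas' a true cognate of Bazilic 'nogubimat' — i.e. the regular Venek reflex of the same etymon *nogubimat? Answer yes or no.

yes

Derive the expected Venek reflex of *nogubimat:
Venek: start from *nogubimat.
  rule 1 (vowel merger): nogubimat → nogobimat
  rule 2 (unconditioned shift): nogobimat → nogobimas
  rule 3: no change — nogobimas
  rule 4 (intervocalic lenition): nogobimas → nohovimas
  ⇒ Venek nohovimas
Venek 'nohovimas' matches the regular reflex exactly, so the pair is cognate.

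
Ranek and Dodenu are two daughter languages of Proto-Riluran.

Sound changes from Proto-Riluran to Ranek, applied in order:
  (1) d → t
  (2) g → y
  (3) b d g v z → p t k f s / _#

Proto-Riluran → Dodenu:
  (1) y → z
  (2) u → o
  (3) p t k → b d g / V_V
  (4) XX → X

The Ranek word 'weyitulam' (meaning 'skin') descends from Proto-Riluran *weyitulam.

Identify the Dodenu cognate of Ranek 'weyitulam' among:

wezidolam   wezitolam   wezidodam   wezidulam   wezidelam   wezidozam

Dodenu: *weyitulam
  weyitulam → wezitulam   [unconditioned shift]
  wezitulam → wezitolam   [vowel merger]
  wezitolam → wezidolam   [intervocalic voicing]
  wezidolam (rule 4 does not apply)
  giving Dodenu wezidolam.
Only 'wezidolam' matches the regular Dodenu development of *weyitulam.

wezidolam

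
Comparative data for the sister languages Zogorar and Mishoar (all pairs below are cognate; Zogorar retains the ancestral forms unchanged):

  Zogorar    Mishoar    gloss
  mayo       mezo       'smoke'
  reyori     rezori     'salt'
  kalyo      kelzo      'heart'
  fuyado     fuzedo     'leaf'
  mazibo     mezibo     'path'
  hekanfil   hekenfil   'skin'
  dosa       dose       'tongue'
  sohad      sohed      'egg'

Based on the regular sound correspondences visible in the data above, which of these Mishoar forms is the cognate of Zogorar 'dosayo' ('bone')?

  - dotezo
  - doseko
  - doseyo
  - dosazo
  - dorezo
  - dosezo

mayo ~ mezo, kalyo ~ kelzo — Zogorar a corresponds to Mishoar e after a consonant, before a consonant other than r, m, n, p, b, f, v.
mayo ~ mezo, reyori ~ rezori — Zogorar y corresponds to Mishoar z between vowels (before a back vowel).
Applying these to Zogorar 'dosayo':
  dosayo → doseyo   (a→e after a consonant, before a consonant other than r, m, n, p, b, f, v)
  doseyo → dosezo   (y→z between vowels (before a back vowel))
So the Mishoar cognate is 'dosezo'.

dosezo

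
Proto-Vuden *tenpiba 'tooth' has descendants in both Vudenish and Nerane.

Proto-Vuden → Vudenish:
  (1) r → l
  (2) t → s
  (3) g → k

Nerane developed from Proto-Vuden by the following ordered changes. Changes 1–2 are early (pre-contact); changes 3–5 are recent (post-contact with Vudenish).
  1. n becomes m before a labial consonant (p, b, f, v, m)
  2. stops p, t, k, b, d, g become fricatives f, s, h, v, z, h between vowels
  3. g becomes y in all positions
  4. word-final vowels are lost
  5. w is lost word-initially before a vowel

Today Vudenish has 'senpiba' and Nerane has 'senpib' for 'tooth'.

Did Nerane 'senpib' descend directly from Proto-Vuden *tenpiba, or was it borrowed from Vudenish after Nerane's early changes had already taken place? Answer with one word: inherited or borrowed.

If inherited, *tenpiba would pass through all of Nerane's changes:
Nerane: start from *tenpiba.
  rule 1 (nasal place assimilation): tenpiba → tempiba
  rule 2 (intervocalic lenition): tempiba → tempiva
  rule 3: no change — tempiva
  rule 4 (apocope): tempiva → tempiv
  rule 5: no change — tempiv
  ⇒ Nerane tempiv
If borrowed from Vudenish 'senpiba' after the early changes, it would undergo only the recent ones:
  rule 3 (unconditioned shift): no change (senpiba)
  rule 4 (apocope): senpiba → senpib
  rule 5 (glide loss): no change (senpib)
  ⇒ as a loan: senpib
Nerane 'senpib' matches the loan outcome 'senpib', not the inherited 'tempiv' — it skipped the early Nerane changes, so it was borrowed from Vudenish.

borrowed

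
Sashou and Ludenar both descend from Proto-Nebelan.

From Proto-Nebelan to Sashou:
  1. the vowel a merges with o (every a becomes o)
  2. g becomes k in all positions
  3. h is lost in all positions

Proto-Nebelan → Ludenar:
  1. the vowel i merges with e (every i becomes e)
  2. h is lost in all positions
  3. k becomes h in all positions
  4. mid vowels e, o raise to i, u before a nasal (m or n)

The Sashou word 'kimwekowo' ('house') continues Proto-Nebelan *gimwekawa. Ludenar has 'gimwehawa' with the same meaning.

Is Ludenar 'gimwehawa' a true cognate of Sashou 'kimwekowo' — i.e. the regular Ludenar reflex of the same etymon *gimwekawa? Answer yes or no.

yes

Derive the expected Ludenar reflex of *gimwekawa:
Ludenar: start from *gimwekawa.
  rule 1 (vowel merger): gimwekawa → gemwekawa
  rule 2: no change — gemwekawa
  rule 3 (unconditioned shift): gemwekawa → gemwehawa
  rule 4 (pre-nasal raising): gemwehawa → gimwehawa
  ⇒ Ludenar gimwehawa
Ludenar 'gimwehawa' matches the regular reflex exactly, so the pair is cognate.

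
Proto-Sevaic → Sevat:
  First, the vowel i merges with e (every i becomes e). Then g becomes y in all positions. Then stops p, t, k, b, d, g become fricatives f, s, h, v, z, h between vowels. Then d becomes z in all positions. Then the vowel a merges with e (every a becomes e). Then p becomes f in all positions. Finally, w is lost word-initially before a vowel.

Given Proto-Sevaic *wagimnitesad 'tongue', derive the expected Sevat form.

Sevat: start from *wagimnitesad.
  rule 1 (vowel merger): wagimnitesad → wagemnetesad
  rule 2 (unconditioned shift): wagemnetesad → wayemnetesad
  rule 3 (intervocalic lenition): wayemnetesad → wayemnesesad
  rule 4 (unconditioned shift): wayemnesesad → wayemnesesaz
  rule 5 (vowel merger): wayemnesesaz → weyemnesesez
  rule 6: no change — weyemnesesez
  rule 7 (glide loss): weyemnesesez → eyemnesesez
  ⇒ Sevat eyemnesesez

eyemnesesez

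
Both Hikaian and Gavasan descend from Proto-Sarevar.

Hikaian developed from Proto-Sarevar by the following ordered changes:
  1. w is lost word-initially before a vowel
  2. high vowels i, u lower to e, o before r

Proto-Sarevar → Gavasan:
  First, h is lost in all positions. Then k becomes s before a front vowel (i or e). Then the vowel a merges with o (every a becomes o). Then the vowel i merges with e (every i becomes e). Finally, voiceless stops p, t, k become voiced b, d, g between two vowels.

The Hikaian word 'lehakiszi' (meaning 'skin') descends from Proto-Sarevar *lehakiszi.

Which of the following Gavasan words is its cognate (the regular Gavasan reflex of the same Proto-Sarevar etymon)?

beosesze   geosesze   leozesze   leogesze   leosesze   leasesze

leosesze

Gavasan: *lehakiszi > leakiszi > leasiszi > leosiszi > leosesze  (by h-loss, palatalisation, vowel merger, vowel merger)
Among the options, 'leosesze' alone shows every Gavasan change applied in order.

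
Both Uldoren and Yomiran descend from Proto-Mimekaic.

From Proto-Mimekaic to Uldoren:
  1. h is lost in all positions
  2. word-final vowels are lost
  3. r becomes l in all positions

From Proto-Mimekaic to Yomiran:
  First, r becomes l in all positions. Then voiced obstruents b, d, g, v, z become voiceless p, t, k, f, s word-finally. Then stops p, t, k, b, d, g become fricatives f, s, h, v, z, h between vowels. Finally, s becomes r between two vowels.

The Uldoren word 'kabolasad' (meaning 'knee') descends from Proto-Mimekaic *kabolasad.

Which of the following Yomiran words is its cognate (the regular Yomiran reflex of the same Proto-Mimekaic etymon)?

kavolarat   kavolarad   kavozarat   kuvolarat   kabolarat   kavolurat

kavolarat

Yomiran: *kabolasad > kabolasat > kavolasat > kavolarat  (by final devoicing, intervocalic lenition, rhotacism)
Only 'kavolarat' matches the regular Yomiran development of *kabolasad.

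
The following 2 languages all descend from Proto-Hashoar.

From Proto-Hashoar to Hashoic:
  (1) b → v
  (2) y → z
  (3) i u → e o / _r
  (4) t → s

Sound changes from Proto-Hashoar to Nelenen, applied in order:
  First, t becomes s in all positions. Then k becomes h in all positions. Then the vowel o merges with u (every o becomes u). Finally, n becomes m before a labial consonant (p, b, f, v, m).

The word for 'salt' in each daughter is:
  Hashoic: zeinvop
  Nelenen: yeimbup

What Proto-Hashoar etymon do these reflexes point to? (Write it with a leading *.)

Position 6: Hashoic has o, Nelenen has u. Taking the neighbouring segments as reconstructed: Hashoic o can only go back to *o; Nelenen u could go back to *o or *u — the one source consistent with every daughter is *o.
Position 1: Hashoic has z, Nelenen has y. Nelenen preserves y here (none of its changes turn any other segment into y), so the proto-segment is *y.
Continuing position by position gives *yeinbop; check it forward:
Hashoic: *yeinbop
  yeinbop → yeinvop   [unconditioned shift]
  yeinvop → zeinvop   [unconditioned shift]
  zeinvop (rule 3 does not apply)
  zeinvop (rule 4 does not apply)
  giving Hashoic zeinvop.
Nelenen: *yeinbop > yeinbup > yeimbup  (by vowel merger, nasal place assimilation)
No other proto-form is consistent with every reflex, so the reconstruction is *yeinbop.

*yeinbop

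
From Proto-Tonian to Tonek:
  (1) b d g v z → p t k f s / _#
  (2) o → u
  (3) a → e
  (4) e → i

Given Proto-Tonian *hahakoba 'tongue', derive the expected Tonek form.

Tonek: *hahakoba
  hahakoba (rule 1 does not apply)
  hahakoba → hahakuba   [vowel merger]
  hahakuba → hehekube   [vowel merger]
  hehekube → hihikubi   [vowel merger]
  giving Tonek hihikubi.

hihikubi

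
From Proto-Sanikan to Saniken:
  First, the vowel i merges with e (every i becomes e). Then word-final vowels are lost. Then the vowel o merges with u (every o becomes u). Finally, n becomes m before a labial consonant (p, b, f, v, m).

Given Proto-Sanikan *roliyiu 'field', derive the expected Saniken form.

Saniken: *roliyiu
  roliyiu → roleyeu   [vowel merger]
  roleyeu → roleye   [apocope]
  roleye → ruleye   [vowel merger]
  ruleye (rule 4 does not apply)
  giving Saniken ruleye.

ruleye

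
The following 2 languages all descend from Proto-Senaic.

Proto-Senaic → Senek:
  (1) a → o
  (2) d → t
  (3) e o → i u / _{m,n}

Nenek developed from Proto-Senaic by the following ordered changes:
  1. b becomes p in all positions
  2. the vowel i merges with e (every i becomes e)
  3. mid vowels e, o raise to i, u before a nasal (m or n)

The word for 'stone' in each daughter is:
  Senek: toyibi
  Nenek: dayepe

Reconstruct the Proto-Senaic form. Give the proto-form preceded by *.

*dayibi

Position 2: Senek has o, Nenek has a. Nenek preserves a here (none of its changes turn any other segment into a), so the proto-segment is *a.
Position 6: Senek has i, Nenek has e. Taking the neighbouring segments as reconstructed: Senek i can only go back to *i; Nenek e could go back to *e or *i — the one source consistent with every daughter is *i.
Position 5: Senek has b, Nenek has p. Senek preserves b here (none of its changes turn any other segment into b), so the proto-segment is *b.
Verify the candidate proto-form against each daughter:
Senek: *dayibi > doyibi > toyibi  (by vowel merger, unconditioned shift)
Nenek: *dayibi > dayipi > dayepe  (by unconditioned shift, vowel merger)
Only *dayibi yields all of Senek toyibi, Nenek dayepe.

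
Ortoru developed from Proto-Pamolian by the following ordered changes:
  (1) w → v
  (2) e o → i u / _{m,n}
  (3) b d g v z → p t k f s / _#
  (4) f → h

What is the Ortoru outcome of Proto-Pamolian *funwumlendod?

hunvumlindot

Ortoru: *funwumlendod
  funwumlendod → funvumlendod   [unconditioned shift]
  funvumlendod → funvumlindod   [pre-nasal raising]
  funvumlindod → funvumlindot   [final devoicing]
  funvumlindot → hunvumlindot   [unconditioned shift]
  giving Ortoru hunvumlindot.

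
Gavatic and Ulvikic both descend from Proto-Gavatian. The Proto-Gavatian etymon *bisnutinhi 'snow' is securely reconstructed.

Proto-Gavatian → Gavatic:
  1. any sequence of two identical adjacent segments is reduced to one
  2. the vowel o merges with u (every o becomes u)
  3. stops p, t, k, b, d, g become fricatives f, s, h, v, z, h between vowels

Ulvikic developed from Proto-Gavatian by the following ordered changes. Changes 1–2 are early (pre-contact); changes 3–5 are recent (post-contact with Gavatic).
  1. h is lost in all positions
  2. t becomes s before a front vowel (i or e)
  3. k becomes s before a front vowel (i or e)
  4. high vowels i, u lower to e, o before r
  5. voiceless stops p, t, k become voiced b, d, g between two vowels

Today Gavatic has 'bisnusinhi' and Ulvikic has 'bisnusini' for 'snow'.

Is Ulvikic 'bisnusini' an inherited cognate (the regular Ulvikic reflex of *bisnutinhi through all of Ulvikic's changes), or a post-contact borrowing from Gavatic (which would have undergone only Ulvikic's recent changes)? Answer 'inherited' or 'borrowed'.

inherited

If inherited, *bisnutinhi would pass through all of Ulvikic's changes:
Ulvikic: *bisnutinhi > bisnutini > bisnusini  (by h-loss, palatalisation)
If borrowed from Gavatic 'bisnusinhi' after the early changes, it would undergo only the recent ones:
  rule 3 (palatalisation): no change (bisnusinhi)
  rule 4 (pre-rhotic lowering): no change (bisnusinhi)
  rule 5 (intervocalic voicing): no change (bisnusinhi)
  ⇒ as a loan: bisnusinhi
Ulvikic 'bisnusini' matches the inherited outcome exactly, so it is an inherited cognate, not a loan.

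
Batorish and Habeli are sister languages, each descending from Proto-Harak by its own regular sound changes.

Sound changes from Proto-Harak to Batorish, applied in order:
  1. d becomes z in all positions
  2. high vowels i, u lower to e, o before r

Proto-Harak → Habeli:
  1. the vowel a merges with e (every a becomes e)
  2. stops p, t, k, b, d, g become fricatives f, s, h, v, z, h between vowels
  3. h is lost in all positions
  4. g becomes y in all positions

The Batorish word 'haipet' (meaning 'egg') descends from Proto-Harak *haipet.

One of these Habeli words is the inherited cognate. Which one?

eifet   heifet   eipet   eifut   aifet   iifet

Habeli: *haipet
  haipet → heipet   [vowel merger]
  heipet → heifet   [intervocalic lenition]
  heifet → eifet   [h-loss]
  eifet (rule 4 does not apply)
  giving Habeli eifet.

eifet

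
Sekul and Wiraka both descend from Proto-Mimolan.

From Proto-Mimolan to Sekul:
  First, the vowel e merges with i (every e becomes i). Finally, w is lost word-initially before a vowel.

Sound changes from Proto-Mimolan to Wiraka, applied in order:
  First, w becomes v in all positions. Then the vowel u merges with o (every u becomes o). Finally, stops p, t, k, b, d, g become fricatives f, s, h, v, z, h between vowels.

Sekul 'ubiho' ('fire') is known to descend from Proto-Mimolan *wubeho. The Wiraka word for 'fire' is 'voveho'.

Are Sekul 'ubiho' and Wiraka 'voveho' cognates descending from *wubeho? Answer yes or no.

yes

Derive the expected Wiraka reflex of *wubeho:
Wiraka: *wubeho
  wubeho → vubeho   [unconditioned shift]
  vubeho → vobeho   [vowel merger]
  vobeho → voveho   [intervocalic lenition]
  giving Wiraka voveho.
Wiraka 'voveho' matches the regular reflex exactly, so the pair is cognate.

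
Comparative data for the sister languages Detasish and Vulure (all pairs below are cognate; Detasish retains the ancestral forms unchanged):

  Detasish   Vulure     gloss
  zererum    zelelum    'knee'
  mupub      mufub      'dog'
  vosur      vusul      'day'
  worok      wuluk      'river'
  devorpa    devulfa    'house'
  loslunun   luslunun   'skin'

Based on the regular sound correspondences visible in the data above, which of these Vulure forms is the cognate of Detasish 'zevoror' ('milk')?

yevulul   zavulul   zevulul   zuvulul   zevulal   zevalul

worok ~ wuluk, devorpa ~ devulfa — Detasish o corresponds to Vulure u after a consonant, before r.
worok ~ wuluk — Detasish r corresponds to Vulure l between vowels (before a back vowel).
vosur ~ vusul — Detasish r corresponds to Vulure l word-finally.
Applying these to Detasish 'zevoror':
  zevoror → zevuror   (o→u after a consonant, before r)
  zevuror → zevulor   (r→l between vowels (before a back vowel))
  zevulor → zevulur   (o→u after a consonant, before r)
  zevulur → zevulul   (r→l word-finally)
So the Vulure cognate is 'zevulul'.

zevulul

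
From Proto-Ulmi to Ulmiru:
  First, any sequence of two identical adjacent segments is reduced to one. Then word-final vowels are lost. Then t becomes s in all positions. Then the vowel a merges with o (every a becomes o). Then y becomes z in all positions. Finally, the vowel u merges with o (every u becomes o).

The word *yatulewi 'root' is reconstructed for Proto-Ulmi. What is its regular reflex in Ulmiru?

Ulmiru: *yatulewi
  yatulewi (rule 1 does not apply)
  yatulewi → yatulew   [apocope]
  yatulew → yasulew   [unconditioned shift]
  yasulew → yosulew   [vowel merger]
  yosulew → zosulew   [unconditioned shift]
  zosulew → zosolew   [vowel merger]
  giving Ulmiru zosolew.

zosolew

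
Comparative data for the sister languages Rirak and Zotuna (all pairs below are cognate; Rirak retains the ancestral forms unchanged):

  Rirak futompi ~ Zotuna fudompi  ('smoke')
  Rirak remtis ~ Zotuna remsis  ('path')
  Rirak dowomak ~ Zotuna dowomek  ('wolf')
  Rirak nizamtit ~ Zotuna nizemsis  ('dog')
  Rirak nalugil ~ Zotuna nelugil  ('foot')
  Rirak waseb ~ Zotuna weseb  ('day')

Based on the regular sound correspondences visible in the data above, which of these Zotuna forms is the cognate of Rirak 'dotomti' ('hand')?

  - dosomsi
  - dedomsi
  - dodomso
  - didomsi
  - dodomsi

dodomsi

futompi ~ fudompi — Rirak t corresponds to Zotuna d between vowels (before a back vowel).
remtis ~ remsis, nizamtit ~ nizemsis — Rirak t corresponds to Zotuna s after a consonant, before a front vowel.
Applying these to Rirak 'dotomti':
  dotomti → dodomti   (t→d between vowels (before a back vowel))
  dodomti → dodomsi   (t→s after a consonant, before a front vowel)
So the Zotuna cognate is 'dodomsi'.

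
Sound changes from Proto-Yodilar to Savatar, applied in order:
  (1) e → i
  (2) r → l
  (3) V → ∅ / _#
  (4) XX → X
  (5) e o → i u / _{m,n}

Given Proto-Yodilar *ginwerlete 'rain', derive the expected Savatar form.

ginwilit

Savatar: *ginwerlete > ginwirliti > ginwilliti > ginwillit > ginwilit  (by vowel merger, unconditioned shift, apocope, degemination)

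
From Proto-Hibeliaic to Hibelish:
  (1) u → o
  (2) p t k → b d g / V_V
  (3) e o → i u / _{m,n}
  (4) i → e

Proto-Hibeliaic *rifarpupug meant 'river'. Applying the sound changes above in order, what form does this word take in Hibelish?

Hibelish: *rifarpupug
  rifarpupug → rifarpopog   [vowel merger]
  rifarpopog → rifarpobog   [intervocalic voicing]
  rifarpobog (rule 3 does not apply)
  rifarpobog → refarpobog   [vowel merger]
  giving Hibelish refarpobog.

refarpobog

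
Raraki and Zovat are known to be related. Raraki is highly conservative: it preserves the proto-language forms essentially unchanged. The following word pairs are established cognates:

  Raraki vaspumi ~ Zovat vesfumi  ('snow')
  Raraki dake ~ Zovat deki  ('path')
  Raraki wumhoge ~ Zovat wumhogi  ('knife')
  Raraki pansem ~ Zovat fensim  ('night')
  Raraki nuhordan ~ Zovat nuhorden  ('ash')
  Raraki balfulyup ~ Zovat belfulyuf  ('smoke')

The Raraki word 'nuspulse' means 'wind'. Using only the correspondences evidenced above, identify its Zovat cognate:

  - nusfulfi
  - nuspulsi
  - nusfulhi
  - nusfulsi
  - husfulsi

vaspumi ~ vesfumi — Raraki p corresponds to Zovat f after a consonant, before a back vowel.
dake ~ deki, wumhoge ~ wumhogi — Raraki e corresponds to Zovat i word-finally.
Applying these to Raraki 'nuspulse':
  nuspulse → nusfulse   (p→f after a consonant, before a back vowel)
  nusfulse → nusfulsi   (e→i word-finally)
So the Zovat cognate is 'nusfulsi'.

nusfulsi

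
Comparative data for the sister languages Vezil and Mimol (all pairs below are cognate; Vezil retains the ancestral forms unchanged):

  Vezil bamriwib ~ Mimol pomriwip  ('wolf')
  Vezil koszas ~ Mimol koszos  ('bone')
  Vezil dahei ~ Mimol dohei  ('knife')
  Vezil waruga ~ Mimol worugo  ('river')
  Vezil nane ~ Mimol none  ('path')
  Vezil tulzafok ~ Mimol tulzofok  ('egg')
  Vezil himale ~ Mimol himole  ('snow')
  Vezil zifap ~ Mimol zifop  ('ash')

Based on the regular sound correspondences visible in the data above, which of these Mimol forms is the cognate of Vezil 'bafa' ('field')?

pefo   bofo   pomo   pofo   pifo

pofo

bamriwib ~ pomriwip — Vezil b corresponds to Mimol p word-initially before a back vowel.
tulzafok ~ tulzofok — Vezil a corresponds to Mimol o after a consonant, before a labial obstruent.
waruga ~ worugo — Vezil a corresponds to Mimol o word-finally.
Applying these to Vezil 'bafa':
  bafa → pafa   (b→p word-initially before a back vowel)
  pafa → pofa   (a→o after a consonant, before a labial obstruent)
  pofa → pofo   (a→o word-finally)
So the Mimol cognate is 'pofo'.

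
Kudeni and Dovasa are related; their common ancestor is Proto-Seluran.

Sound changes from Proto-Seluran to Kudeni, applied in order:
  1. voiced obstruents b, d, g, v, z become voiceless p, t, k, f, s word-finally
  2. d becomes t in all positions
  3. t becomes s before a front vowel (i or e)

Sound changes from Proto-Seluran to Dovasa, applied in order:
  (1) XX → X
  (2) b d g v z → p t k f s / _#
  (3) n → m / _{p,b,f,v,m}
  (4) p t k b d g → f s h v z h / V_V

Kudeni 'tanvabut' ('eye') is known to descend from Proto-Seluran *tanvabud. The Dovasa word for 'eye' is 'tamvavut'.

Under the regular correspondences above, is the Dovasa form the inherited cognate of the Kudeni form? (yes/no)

Derive the expected Dovasa reflex of *tanvabud:
Dovasa: *tanvabud > tanvabut > tamvabut > tamvavut  (by final devoicing, nasal place assimilation, intervocalic lenition)
Dovasa 'tamvavut' matches the regular reflex exactly, so the pair is cognate.

yes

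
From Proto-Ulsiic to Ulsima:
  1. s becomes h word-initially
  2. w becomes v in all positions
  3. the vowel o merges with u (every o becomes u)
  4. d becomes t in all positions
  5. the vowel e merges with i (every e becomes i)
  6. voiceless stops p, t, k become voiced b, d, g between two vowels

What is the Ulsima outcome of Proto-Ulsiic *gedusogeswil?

gidusugisvil

Ulsima: *gedusogeswil
  gedusogeswil (rule 1 does not apply)
  gedusogeswil → gedusogesvil   [unconditioned shift]
  gedusogesvil → gedusugesvil   [vowel merger]
  gedusugesvil → getusugesvil   [unconditioned shift]
  getusugesvil → gitusugisvil   [vowel merger]
  gitusugisvil → gidusugisvil   [intervocalic voicing]
  giving Ulsima gidusugisvil.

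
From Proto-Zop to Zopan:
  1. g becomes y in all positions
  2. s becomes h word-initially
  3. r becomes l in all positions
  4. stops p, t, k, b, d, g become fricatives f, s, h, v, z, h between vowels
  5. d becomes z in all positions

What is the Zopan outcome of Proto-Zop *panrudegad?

Zopan: *panrudegad
  panrudegad → panrudeyad   [unconditioned shift]
  panrudeyad (rule 2 does not apply)
  panrudeyad → panludeyad   [unconditioned shift]
  panludeyad → panluzeyad   [intervocalic lenition]
  panluzeyad → panluzeyaz   [unconditioned shift]
  giving Zopan panluzeyaz.

panluzeyaz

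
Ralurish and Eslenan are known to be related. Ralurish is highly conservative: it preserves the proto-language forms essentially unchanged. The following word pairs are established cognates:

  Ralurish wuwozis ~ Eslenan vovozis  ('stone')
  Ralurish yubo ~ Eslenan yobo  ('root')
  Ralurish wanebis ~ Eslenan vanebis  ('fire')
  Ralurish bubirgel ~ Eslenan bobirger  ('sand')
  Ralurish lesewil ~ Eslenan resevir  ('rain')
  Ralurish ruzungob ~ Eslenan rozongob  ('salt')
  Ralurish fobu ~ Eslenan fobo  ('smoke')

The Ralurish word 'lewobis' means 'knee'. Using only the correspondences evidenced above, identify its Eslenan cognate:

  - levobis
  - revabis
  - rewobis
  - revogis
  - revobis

revobis

lesewil ~ resevir — Ralurish l corresponds to Eslenan r word-initially before a front vowel.
wuwozis ~ vovozis — Ralurish w corresponds to Eslenan v between vowels (before a back vowel).
Applying these to Ralurish 'lewobis':
  lewobis → rewobis   (l→r word-initially before a front vowel)
  rewobis → revobis   (w→v between vowels (before a back vowel))
So the Eslenan cognate is 'revobis'.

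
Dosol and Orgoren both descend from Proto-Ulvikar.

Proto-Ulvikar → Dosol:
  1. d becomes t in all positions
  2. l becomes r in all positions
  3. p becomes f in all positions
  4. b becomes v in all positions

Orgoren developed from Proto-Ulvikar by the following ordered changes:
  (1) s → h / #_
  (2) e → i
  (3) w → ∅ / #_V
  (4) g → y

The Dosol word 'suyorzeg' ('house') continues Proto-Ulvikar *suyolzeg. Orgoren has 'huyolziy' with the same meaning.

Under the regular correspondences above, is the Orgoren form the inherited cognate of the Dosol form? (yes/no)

yes

Derive the expected Orgoren reflex of *suyolzeg:
Orgoren: start from *suyolzeg.
  rule 1 (debuccalisation): suyolzeg → huyolzeg
  rule 2 (vowel merger): huyolzeg → huyolzig
  rule 3: no change — huyolzig
  rule 4 (unconditioned shift): huyolzig → huyolziy
  ⇒ Orgoren huyolziy
Orgoren 'huyolziy' matches the regular reflex exactly, so the pair is cognate.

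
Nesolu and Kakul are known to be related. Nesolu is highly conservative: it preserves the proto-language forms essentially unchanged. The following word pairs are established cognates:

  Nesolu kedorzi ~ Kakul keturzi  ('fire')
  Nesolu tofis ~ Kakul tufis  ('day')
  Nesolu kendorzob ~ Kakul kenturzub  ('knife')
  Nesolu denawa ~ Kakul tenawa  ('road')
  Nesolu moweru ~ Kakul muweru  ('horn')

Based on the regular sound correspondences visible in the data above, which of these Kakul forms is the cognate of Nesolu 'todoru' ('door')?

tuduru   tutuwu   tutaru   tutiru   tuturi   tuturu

moweru ~ muweru — Nesolu o corresponds to Kakul u after a consonant, before a consonant other than r, m, n, p, b, f, v.
kedorzi ~ keturzi — Nesolu d corresponds to Kakul t between vowels (before a back vowel).
kedorzi ~ keturzi, kendorzob ~ kenturzub — Nesolu o corresponds to Kakul u after a consonant, before r.
Applying these to Nesolu 'todoru':
  todoru → tudoru   (o→u after a consonant, before a consonant other than r, m, n, p, b, f, v)
  tudoru → tutoru   (d→t between vowels (before a back vowel))
  tutoru → tuturu   (o→u after a consonant, before r)
So the Kakul cognate is 'tuturu'.

tuturu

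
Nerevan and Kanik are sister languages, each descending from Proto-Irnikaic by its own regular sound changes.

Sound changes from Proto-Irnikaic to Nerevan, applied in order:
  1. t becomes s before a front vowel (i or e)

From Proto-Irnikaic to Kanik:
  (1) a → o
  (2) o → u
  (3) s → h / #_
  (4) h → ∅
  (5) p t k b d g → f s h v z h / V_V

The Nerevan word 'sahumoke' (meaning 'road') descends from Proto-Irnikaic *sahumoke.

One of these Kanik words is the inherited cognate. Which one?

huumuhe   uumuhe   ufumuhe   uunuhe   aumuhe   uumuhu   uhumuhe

uumuhe

Kanik: *sahumoke > sohumoke > suhumuke > huhumuke > uumuke > uumuhe  (by vowel merger, vowel merger, debuccalisation, h-loss, intervocalic lenition)
Only 'uumuhe' matches the regular Kanik development of *sahumoke.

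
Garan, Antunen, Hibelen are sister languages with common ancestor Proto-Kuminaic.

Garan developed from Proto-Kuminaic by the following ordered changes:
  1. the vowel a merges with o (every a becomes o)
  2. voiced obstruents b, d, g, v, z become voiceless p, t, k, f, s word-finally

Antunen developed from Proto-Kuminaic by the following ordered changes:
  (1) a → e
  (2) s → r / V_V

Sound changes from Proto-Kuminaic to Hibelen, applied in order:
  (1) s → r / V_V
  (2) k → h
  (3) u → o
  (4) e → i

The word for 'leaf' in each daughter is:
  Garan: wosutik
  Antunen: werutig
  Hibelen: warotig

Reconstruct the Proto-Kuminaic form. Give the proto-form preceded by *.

*wasutig

Position 7: Garan has k, Antunen has g, Hibelen has g. Antunen preserves g here (none of its changes turn any other segment into g), so the proto-segment is *g.
Position 4: Garan has u, Antunen has u, Hibelen has o. Garan preserves u here (none of its changes turn any other segment into u), so the proto-segment is *u.
Verify the candidate proto-form against each daughter:
Garan: start from *wasutig.
  rule 1 (vowel merger): wasutig → wosutig
  rule 2 (final devoicing): wosutig → wosutik
  ⇒ Garan wosutik
Antunen: *wasutig > wesutig > werutig  (by vowel merger, rhotacism)
Hibelen: *wasutig > warutig > warotig  (by rhotacism, vowel merger)
No other proto-form is consistent with every reflex, so the reconstruction is *wasutig.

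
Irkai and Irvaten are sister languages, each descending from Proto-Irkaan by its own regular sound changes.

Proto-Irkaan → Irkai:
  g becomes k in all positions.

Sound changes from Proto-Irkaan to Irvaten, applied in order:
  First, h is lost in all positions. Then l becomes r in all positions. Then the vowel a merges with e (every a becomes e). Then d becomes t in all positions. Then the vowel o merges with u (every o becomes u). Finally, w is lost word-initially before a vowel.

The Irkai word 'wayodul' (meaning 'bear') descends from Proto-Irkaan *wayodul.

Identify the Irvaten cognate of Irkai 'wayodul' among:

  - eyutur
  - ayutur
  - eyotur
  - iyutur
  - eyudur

Irvaten: *wayodul
  wayodul (rule 1 does not apply)
  wayodul → wayodur   [unconditioned shift]
  wayodur → weyodur   [vowel merger]
  weyodur → weyotur   [unconditioned shift]
  weyotur → weyutur   [vowel merger]
  weyutur → eyutur   [glide loss]
  giving Irvaten eyutur.
Among the options, 'eyutur' alone shows every Irvaten change applied in order.

eyutur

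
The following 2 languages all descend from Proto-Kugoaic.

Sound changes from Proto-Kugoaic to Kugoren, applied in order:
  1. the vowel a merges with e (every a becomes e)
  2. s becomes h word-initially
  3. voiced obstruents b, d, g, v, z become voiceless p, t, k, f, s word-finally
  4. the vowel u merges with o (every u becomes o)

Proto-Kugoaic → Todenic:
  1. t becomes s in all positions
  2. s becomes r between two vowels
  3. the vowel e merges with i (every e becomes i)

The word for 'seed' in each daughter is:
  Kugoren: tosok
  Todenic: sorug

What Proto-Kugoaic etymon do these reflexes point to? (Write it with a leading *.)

Position 4: Kugoren has o, Todenic has u. Todenic preserves u here (none of its changes turn any other segment into u), so the proto-segment is *u.
Position 3: Kugoren has s, Todenic has r. Taking the neighbouring segments as reconstructed: Kugoren s can only go back to *s; Todenic r could go back to *t or *s or *r — the one source consistent with every daughter is *s.
Position 1: Kugoren has t, Todenic has s. Taking the neighbouring segments as reconstructed: Kugoren t can only go back to *t; Todenic s could go back to *t or *s — the one source consistent with every daughter is *t.
Verify the candidate proto-form against each daughter:
Kugoren: *tosug > tosuk > tosok  (by final devoicing, vowel merger)
Todenic: *tosug
  tosug → sosug   [unconditioned shift]
  sosug → sorug   [rhotacism]
  sorug (rule 3 does not apply)
  giving Todenic sorug.
No other proto-form is consistent with every reflex, so the reconstruction is *tosug.

*tosug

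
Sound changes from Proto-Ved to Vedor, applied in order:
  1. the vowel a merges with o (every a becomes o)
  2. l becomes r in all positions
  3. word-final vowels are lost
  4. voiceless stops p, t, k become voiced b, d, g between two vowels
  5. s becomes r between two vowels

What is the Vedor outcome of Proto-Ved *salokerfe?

sorogerf

Vedor: start from *salokerfe.
  rule 1 (vowel merger): salokerfe → solokerfe
  rule 2 (unconditioned shift): solokerfe → sorokerfe
  rule 3 (apocope): sorokerfe → sorokerf
  rule 4 (intervocalic voicing): sorokerf → sorogerf
  rule 5: no change — sorogerf
  ⇒ Vedor sorogerf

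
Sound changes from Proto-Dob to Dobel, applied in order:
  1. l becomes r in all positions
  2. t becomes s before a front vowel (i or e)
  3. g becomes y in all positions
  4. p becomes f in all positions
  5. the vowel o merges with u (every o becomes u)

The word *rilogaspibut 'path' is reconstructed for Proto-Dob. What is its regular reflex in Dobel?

riruyasfibut

Dobel: *rilogaspibut > rirogaspibut > riroyaspibut > riroyasfibut > riruyasfibut  (by unconditioned shift, unconditioned shift, unconditioned shift, vowel merger)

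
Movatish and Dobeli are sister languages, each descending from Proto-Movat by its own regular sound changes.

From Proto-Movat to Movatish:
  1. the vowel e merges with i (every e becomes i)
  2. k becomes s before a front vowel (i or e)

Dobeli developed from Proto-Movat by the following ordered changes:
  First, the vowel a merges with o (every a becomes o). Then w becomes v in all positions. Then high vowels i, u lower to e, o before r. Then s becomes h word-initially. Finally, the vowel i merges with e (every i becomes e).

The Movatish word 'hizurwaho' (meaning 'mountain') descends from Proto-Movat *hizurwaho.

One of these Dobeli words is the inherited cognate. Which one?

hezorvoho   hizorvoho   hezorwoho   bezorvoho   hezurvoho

Dobeli: *hizurwaho
  hizurwaho → hizurwoho   [vowel merger]
  hizurwoho → hizurvoho   [unconditioned shift]
  hizurvoho → hizorvoho   [pre-rhotic lowering]
  hizorvoho (rule 4 does not apply)
  hizorvoho → hezorvoho   [vowel merger]
  giving Dobeli hezorvoho.

hezorvoho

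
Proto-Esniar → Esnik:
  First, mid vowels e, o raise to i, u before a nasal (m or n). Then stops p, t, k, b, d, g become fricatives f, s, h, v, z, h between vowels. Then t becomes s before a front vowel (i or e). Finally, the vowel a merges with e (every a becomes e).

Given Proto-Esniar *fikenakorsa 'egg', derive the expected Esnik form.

fihinehorse

Esnik: *fikenakorsa > fikinakorsa > fihinahorsa > fihinehorse  (by pre-nasal raising, intervocalic lenition, vowel merger)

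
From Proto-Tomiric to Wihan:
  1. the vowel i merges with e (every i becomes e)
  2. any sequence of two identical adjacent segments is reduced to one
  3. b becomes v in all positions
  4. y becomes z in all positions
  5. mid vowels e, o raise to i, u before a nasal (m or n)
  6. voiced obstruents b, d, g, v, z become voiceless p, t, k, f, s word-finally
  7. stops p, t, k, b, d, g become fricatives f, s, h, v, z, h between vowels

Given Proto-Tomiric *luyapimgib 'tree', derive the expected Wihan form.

Wihan: *luyapimgib
  luyapimgib → luyapemgeb   [vowel merger]
  luyapemgeb (rule 2 does not apply)
  luyapemgeb → luyapemgev   [unconditioned shift]
  luyapemgev → luzapemgev   [unconditioned shift]
  luzapemgev → luzapimgev   [pre-nasal raising]
  luzapimgev → luzapimgef   [final devoicing]
  luzapimgef → luzafimgef   [intervocalic lenition]
  giving Wihan luzafimgef.

luzafimgef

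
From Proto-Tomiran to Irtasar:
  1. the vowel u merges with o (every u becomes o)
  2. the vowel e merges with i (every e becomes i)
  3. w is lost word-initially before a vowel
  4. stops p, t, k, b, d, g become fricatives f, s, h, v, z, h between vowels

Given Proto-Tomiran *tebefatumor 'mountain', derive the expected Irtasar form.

Irtasar: *tebefatumor
  tebefatumor → tebefatomor   [vowel merger]
  tebefatomor → tibifatomor   [vowel merger]
  tibifatomor (rule 3 does not apply)
  tibifatomor → tivifasomor   [intervocalic lenition]
  giving Irtasar tivifasomor.

tivifasomor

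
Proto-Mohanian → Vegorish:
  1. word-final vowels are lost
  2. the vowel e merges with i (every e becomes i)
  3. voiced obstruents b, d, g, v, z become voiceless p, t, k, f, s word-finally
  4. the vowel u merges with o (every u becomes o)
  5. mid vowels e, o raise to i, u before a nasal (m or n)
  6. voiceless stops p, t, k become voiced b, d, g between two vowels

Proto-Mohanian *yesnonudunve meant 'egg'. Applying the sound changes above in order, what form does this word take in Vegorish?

Vegorish: *yesnonudunve
  yesnonudunve → yesnonudunv   [apocope]
  yesnonudunv → yisnonudunv   [vowel merger]
  yisnonudunv → yisnonudunf   [final devoicing]
  yisnonudunf → yisnonodonf   [vowel merger]
  yisnonodonf → yisnunodunf   [pre-nasal raising]
  yisnunodunf (rule 6 does not apply)
  giving Vegorish yisnunodunf.

yisnunodunf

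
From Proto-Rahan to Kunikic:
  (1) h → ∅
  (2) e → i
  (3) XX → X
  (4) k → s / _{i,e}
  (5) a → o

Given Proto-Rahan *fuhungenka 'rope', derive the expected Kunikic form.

funginko

Kunikic: start from *fuhungenka.
  rule 1 (h-loss): fuhungenka → fuungenka
  rule 2 (vowel merger): fuungenka → fuunginka
  rule 3 (degemination): fuunginka → funginka
  rule 4: no change — funginka
  rule 5 (vowel merger): funginka → funginko
  ⇒ Kunikic funginko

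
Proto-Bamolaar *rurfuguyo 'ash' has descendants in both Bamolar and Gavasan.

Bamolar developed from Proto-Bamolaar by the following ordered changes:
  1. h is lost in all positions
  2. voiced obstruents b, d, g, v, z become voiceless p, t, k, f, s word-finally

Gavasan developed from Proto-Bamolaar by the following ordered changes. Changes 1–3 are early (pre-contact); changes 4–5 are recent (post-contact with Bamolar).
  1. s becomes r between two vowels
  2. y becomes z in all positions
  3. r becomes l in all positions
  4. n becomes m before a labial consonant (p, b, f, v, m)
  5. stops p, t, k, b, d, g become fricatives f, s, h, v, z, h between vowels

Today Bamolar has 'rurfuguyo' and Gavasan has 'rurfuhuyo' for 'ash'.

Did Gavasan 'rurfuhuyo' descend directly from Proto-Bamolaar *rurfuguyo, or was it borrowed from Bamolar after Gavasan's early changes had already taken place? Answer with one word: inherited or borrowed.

borrowed

If inherited, *rurfuguyo would pass through all of Gavasan's changes:
Gavasan: start from *rurfuguyo.
  rule 1: no change — rurfuguyo
  rule 2 (unconditioned shift): rurfuguyo → rurfuguzo
  rule 3 (unconditioned shift): rurfuguzo → lulfuguzo
  rule 4: no change — lulfuguzo
  rule 5 (intervocalic lenition): lulfuguzo → lulfuhuzo
  ⇒ Gavasan lulfuhuzo
If borrowed from Bamolar 'rurfuguyo' after the early changes, it would undergo only the recent ones:
  rule 4 (nasal place assimilation): no change (rurfuguyo)
  rule 5 (intervocalic lenition): rurfuguyo → rurfuhuyo
  ⇒ as a loan: rurfuhuyo
Gavasan 'rurfuhuyo' matches the loan outcome 'rurfuhuyo', not the inherited 'lulfuhuzo' — it skipped the early Gavasan changes, so it was borrowed from Bamolar.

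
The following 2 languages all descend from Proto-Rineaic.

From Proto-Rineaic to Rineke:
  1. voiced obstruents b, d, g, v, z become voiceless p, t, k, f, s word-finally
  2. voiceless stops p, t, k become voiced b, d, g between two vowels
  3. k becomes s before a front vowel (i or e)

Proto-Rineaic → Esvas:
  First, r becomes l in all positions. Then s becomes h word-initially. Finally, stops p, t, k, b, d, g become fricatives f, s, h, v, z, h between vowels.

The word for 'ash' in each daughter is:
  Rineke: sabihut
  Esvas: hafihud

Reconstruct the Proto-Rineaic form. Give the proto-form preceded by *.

*sapihud

Position 1: Rineke has s, Esvas has h. Taking the neighbouring segments as reconstructed: Rineke s can only go back to *s; Esvas h could go back to *s or *h — the one source consistent with every daughter is *s.
Position 3: Rineke has b, Esvas has f. Taking the neighbouring segments as reconstructed: Rineke b could go back to *p or *b; Esvas f could go back to *p or *f — the one source consistent with every daughter is *p.
Continuing position by position gives *sapihud; check it forward:
Rineke: *sapihud > sapihut > sabihut  (by final devoicing, intervocalic voicing)
Esvas: *sapihud
  sapihud (rule 1 does not apply)
  sapihud → hapihud   [debuccalisation]
  hapihud → hafihud   [intervocalic lenition]
  giving Esvas hafihud.
No other proto-form is consistent with every reflex, so the reconstruction is *sapihud.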